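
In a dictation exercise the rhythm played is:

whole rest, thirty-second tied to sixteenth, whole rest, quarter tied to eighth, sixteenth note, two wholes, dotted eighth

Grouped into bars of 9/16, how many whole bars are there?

8

One bar of 9/16 = 18 thirty-second notes.
Convert each value to thirty-second notes: whole rest = 32; thirty-second tied to sixteenth (thirty-second + sixteenth) = 3; whole rest = 32; quarter tied to eighth (quarter + eighth) = 12; sixteenth note = 2; whole = 32; whole = 32; dotted eighth = 6.
Sum: 32 + 3 + 32 + 12 + 2 + 32 + 32 + 6 = 151.
151 ÷ 18 = 8 complete bars with 7 left over.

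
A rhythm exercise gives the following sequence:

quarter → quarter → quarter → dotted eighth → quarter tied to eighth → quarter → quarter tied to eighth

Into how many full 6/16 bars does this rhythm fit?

One bar of 6/16 = 6 sixteenth notes.
Express everything in sixteenth notes: quarter = 4; quarter = 4; quarter = 4; dotted eighth = 3; quarter tied to eighth (quarter + eighth) = 6; quarter = 4; quarter tied to eighth (quarter + eighth) = 6.
Altogether 4 + 4 + 4 + 3 + 6 + 4 + 6 = 31.
31 ÷ 6 = 5 complete bars with 1 left over.

5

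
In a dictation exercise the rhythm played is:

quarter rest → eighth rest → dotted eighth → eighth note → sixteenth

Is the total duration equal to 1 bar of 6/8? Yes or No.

One bar of 6/8 = 12 sixteenth notes.
Working in sixteenth notes: quarter rest = 4; eighth rest = 2; dotted eighth = 3; eighth note = 2; sixteenth = 1.
Altogether 4 + 2 + 3 + 2 + 1 = 12.
12 equals 12, so the answer is Yes.

Yes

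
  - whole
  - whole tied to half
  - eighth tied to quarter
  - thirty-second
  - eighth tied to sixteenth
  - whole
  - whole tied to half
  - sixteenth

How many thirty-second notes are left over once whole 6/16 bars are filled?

One bar of 6/16 = 12 thirty-second notes.
Working in thirty-second notes: whole = 32; whole tied to half (whole + half) = 48; eighth tied to quarter (eighth + quarter) = 12; thirty-second = 1; eighth tied to sixteenth (eighth + sixteenth) = 6; whole = 32; whole tied to half (whole + half) = 48; sixteenth = 2.
Adding: 32 + 48 + 12 + 1 + 6 + 32 + 48 + 2 = 181.
181 ÷ 12 = 15 complete bars with 1 thirty-second note remaining.

1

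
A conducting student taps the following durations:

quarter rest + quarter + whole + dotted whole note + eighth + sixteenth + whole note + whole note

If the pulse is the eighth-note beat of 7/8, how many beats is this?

One eighth-note beat = 2 sixteenth notes.
In sixteenth notes: quarter rest = 4; quarter = 4; whole = 16; dotted whole note = 24; eighth = 2; sixteenth = 1; whole note = 16; whole note = 16.
Adding: 4 + 4 + 16 + 24 + 2 + 1 + 16 + 16 = 83.
83 ÷ 2 = 41.5 beats.

41.5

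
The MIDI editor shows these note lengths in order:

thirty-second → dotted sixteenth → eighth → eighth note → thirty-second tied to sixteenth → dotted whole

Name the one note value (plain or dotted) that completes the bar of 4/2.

thirty-second note

The bar of 4/2 = 64 thirty-second notes.
In thirty-second notes: thirty-second = 1; dotted sixteenth = 3; eighth = 4; eighth note = 4; thirty-second tied to sixteenth (thirty-second + sixteenth) = 3; dotted whole = 48.
Altogether 1 + 3 + 4 + 4 + 3 + 48 = 63.
Remaining: 64 − 63 = 1 thirty-second note, which is a thirty-second note.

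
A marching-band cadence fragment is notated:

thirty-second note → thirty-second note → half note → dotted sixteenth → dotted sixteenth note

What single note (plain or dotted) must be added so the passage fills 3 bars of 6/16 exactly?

3 bars of 6/16 = 36 thirty-second notes.
Express everything in thirty-second notes: thirty-second note = 1; thirty-second note = 1; half note = 16; dotted sixteenth = 3; dotted sixteenth note = 3.
Total: 1 + 1 + 16 + 3 + 3 = 24.
Remaining: 36 − 24 = 12 thirty-second notes, which is a dotted quarter note.

dotted quarter note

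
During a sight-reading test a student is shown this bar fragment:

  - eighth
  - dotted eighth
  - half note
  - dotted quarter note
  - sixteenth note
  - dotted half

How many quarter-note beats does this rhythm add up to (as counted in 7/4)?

One quarter-note beat = 4 sixteenth notes.
Working in sixteenth notes: eighth = 2; dotted eighth = 3; half note = 8; dotted quarter note = 6; sixteenth note = 1; dotted half = 12.
Total: 2 + 3 + 8 + 6 + 1 + 12 = 32.
32 ÷ 4 = 8 beats.

8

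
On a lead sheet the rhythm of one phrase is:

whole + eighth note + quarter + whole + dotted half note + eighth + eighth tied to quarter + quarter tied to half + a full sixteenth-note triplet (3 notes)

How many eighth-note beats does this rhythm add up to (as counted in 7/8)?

36

One eighth-note beat = 2 sixteenth notes.
Working in sixteenth notes: whole = 16; eighth note = 2; quarter = 4; whole = 16; dotted half note = 12; eighth = 2; eighth tied to quarter (eighth + quarter) = 6; quarter tied to half (quarter + half) = 12; a full sixteenth-note triplet (3 notes) (three triplet sixteenths span one eighth) = 2.
Sum: 16 + 2 + 4 + 16 + 12 + 2 + 6 + 12 + 2 = 72.
72 ÷ 2 = 36 beats.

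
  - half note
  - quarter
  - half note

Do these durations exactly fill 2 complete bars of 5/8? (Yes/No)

One bar of 5/8 = 5 eighth notes, so 2 bars = 10.
Express everything in eighth notes: half note = 4; quarter = 2; half note = 4.
Total: 4 + 2 + 4 = 10.
10 equals 10, so the answer is Yes.

Yes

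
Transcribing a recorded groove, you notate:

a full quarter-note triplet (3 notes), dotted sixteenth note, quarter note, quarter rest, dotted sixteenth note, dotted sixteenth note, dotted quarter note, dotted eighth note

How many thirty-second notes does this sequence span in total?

59

Each duration in thirty-second notes: a full quarter-note triplet (3 notes) (three triplet quarters span one half) = 16; dotted sixteenth note = 3; quarter note = 8; quarter rest = 8; dotted sixteenth note = 3; dotted sixteenth note = 3; dotted quarter note = 12; dotted eighth note = 6.
Altogether 16 + 3 + 8 + 8 + 3 + 3 + 12 + 6 = 59 thirty-second notes.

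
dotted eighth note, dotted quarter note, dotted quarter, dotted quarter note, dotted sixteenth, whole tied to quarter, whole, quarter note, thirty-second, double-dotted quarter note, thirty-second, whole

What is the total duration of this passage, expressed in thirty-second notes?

173

Working in thirty-second notes: dotted eighth note = 6; dotted quarter note = 12; dotted quarter = 12; dotted quarter note = 12; dotted sixteenth = 3; whole tied to quarter (whole + quarter) = 40; whole = 32; quarter note = 8; thirty-second = 1; double-dotted quarter note = 14; thirty-second = 1; whole = 32.
Altogether 6 + 12 + 12 + 12 + 3 + 40 + 32 + 8 + 1 + 14 + 1 + 32 = 173 thirty-second notes.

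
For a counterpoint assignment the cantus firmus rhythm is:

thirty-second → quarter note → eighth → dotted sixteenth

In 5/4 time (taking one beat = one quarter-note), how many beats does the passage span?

2

One quarter-note beat = 8 thirty-second notes.
In thirty-second notes: thirty-second = 1; quarter note = 8; eighth = 4; dotted sixteenth = 3.
Adding: 1 + 8 + 4 + 3 = 16.
16 ÷ 8 = 2 beats.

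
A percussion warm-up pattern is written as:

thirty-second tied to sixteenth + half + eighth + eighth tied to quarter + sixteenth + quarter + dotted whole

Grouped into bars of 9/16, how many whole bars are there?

5

One bar of 9/16 = 18 thirty-second notes.
Working in thirty-second notes: thirty-second tied to sixteenth (thirty-second + sixteenth) = 3; half = 16; eighth = 4; eighth tied to quarter (eighth + quarter) = 12; sixteenth = 2; quarter = 8; dotted whole = 48.
Altogether 3 + 16 + 4 + 12 + 2 + 8 + 48 = 93.
93 ÷ 18 = 5 complete bars with 3 left over.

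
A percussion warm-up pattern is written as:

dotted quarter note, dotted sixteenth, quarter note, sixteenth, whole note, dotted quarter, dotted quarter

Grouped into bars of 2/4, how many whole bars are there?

5

One bar of 2/4 = 16 thirty-second notes.
In thirty-second notes: dotted quarter note = 12; dotted sixteenth = 3; quarter note = 8; sixteenth = 2; whole note = 32; dotted quarter = 12; dotted quarter = 12.
Sum: 12 + 3 + 8 + 2 + 32 + 12 + 12 = 81.
81 ÷ 16 = 5 complete bars with 1 left over.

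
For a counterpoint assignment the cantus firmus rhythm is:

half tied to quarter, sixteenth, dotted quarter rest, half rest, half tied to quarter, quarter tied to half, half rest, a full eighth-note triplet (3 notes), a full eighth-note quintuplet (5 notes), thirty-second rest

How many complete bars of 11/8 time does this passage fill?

One bar of 11/8 = 44 thirty-second notes.
Working in thirty-second notes: half tied to quarter (half + quarter) = 24; sixteenth = 2; dotted quarter rest = 12; half rest = 16; half tied to quarter (half + quarter) = 24; quarter tied to half (quarter + half) = 24; half rest = 16; a full eighth-note triplet (3 notes) (three triplet eighths span one quarter) = 8; a full eighth-note quintuplet (5 notes) (five quintuplet eighths span one half) = 16; thirty-second rest = 1.
Altogether 24 + 2 + 12 + 16 + 24 + 24 + 16 + 8 + 16 + 1 = 143.
143 ÷ 44 = 3 complete bars with 11 left over.

3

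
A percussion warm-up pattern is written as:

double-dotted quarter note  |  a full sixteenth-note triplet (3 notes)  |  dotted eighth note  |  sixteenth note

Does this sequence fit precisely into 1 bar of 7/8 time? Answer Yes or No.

One bar of 7/8 = 14 sixteenth notes.
Convert each value to sixteenth notes: double-dotted quarter note = 7; a full sixteenth-note triplet (3 notes) (three triplet sixteenths span one eighth) = 2; dotted eighth note = 3; sixteenth note = 1.
Adding: 7 + 2 + 3 + 1 = 13.
13 falls short of 14, so the answer is No.

No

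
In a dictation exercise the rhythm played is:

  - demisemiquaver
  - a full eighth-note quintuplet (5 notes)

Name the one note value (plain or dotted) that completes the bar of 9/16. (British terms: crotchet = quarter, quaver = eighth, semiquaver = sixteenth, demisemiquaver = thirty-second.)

The bar of 9/16 = 18 thirty-second notes.
Each duration in thirty-second notes: demisemiquaver = 1; a full eighth-note quintuplet (5 notes) (five quintuplet eighths span one half) = 16.
Total: 1 + 16 = 17.
Remaining: 18 − 17 = 1 thirty-second note, which is a thirty-second note.

thirty-second note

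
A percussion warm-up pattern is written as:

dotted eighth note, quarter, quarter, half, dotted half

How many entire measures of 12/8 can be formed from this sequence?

One bar of 12/8 = 24 sixteenth notes.
Each duration in sixteenth notes: dotted eighth note = 3; quarter = 4; quarter = 4; half = 8; dotted half = 12.
Sum: 3 + 4 + 4 + 8 + 12 = 31.
31 ÷ 24 = 1 complete bar with 7 left over.

1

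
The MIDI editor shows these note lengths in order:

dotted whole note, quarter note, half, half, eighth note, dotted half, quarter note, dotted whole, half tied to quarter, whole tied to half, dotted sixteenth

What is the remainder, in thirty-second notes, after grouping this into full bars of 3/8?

One bar of 3/8 = 12 thirty-second notes.
Express everything in thirty-second notes: dotted whole note = 48; quarter note = 8; half = 16; half = 16; eighth note = 4; dotted half = 24; quarter note = 8; dotted whole = 48; half tied to quarter (half + quarter) = 24; whole tied to half (whole + half) = 48; dotted sixteenth = 3.
Total: 48 + 8 + 16 + 16 + 4 + 24 + 8 + 48 + 24 + 48 + 3 = 247.
247 ÷ 12 = 20 complete bars with 7 thirty-second notes remaining.

7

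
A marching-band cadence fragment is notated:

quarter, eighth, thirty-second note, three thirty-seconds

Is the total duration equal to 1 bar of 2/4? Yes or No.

One bar of 2/4 = 16 thirty-second notes.
Each duration in thirty-second notes: quarter = 8; eighth = 4; thirty-second note = 1; thirty-second = 1; thirty-second = 1; thirty-second = 1.
Total: 8 + 4 + 1 + 1 + 1 + 1 = 16.
16 equals 16, so the answer is Yes.

Yes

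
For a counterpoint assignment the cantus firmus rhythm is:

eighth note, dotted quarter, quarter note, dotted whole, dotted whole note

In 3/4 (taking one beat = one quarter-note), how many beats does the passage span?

15

One quarter-note beat = 2 eighth notes.
Each duration in eighth notes: eighth note = 1; dotted quarter = 3; quarter note = 2; dotted whole = 12; dotted whole note = 12.
Adding: 1 + 3 + 2 + 12 + 12 = 30.
30 ÷ 2 = 15 beats.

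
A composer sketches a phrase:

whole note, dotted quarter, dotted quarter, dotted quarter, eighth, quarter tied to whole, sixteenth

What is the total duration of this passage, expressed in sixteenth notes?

Each duration in sixteenth notes: whole note = 16; dotted quarter = 6; dotted quarter = 6; dotted quarter = 6; eighth = 2; quarter tied to whole (quarter + whole) = 20; sixteenth = 1.
Total: 16 + 6 + 6 + 6 + 2 + 20 + 1 = 57 sixteenth notes.

57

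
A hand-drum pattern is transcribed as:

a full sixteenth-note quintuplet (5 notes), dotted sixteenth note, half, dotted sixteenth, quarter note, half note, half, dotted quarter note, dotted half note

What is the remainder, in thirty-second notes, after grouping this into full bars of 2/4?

One bar of 2/4 = 16 thirty-second notes.
Each duration in thirty-second notes: a full sixteenth-note quintuplet (5 notes) (five quintuplet sixteenths span one quarter) = 8; dotted sixteenth note = 3; half = 16; dotted sixteenth = 3; quarter note = 8; half note = 16; half = 16; dotted quarter note = 12; dotted half note = 24.
Altogether 8 + 3 + 16 + 3 + 8 + 16 + 16 + 12 + 24 = 106.
106 ÷ 16 = 6 complete bars with 10 thirty-second notes remaining.

10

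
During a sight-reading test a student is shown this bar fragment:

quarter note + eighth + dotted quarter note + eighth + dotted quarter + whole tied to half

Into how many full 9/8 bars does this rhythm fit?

One bar of 9/8 = 9 eighth notes.
Each duration in eighth notes: quarter note = 2; eighth = 1; dotted quarter note = 3; eighth = 1; dotted quarter = 3; whole tied to half (whole + half) = 12.
Total: 2 + 1 + 3 + 1 + 3 + 12 = 22.
22 ÷ 9 = 2 complete bars with 4 left over.

2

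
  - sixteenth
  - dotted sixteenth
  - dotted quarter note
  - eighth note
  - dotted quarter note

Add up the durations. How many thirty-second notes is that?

33

In thirty-second notes: sixteenth = 2; dotted sixteenth = 3; dotted quarter note = 12; eighth note = 4; dotted quarter note = 12.
Sum: 2 + 3 + 12 + 4 + 12 = 33 thirty-second notes.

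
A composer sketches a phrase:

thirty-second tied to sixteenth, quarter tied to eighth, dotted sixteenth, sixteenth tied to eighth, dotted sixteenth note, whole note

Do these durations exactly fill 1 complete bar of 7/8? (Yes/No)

One bar of 7/8 = 28 thirty-second notes.
Each duration in thirty-second notes: thirty-second tied to sixteenth (thirty-second + sixteenth) = 3; quarter tied to eighth (quarter + eighth) = 12; dotted sixteenth = 3; sixteenth tied to eighth (sixteenth + eighth) = 6; dotted sixteenth note = 3; whole note = 32.
Total: 3 + 12 + 3 + 6 + 3 + 32 = 59.
59 exceeds 28, so the answer is No.

No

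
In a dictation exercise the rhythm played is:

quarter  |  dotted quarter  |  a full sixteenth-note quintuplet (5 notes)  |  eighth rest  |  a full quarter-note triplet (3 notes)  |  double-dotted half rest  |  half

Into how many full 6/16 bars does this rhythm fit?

One bar of 6/16 = 3 eighth notes.
Express everything in eighth notes: quarter = 2; dotted quarter = 3; a full sixteenth-note quintuplet (5 notes) (five quintuplet sixteenths span one quarter) = 2; eighth rest = 1; a full quarter-note triplet (3 notes) (three triplet quarters span one half) = 4; double-dotted half rest = 7; half = 4.
Adding: 2 + 3 + 2 + 1 + 4 + 7 + 4 = 23.
23 ÷ 3 = 7 complete bars with 2 left over.

7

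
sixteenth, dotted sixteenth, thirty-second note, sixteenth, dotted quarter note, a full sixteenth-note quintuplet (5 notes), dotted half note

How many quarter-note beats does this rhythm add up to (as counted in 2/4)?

One quarter-note beat = 8 thirty-second notes.
In thirty-second notes: sixteenth = 2; dotted sixteenth = 3; thirty-second note = 1; sixteenth = 2; dotted quarter note = 12; a full sixteenth-note quintuplet (5 notes) (five quintuplet sixteenths span one quarter) = 8; dotted half note = 24.
Total: 2 + 3 + 1 + 2 + 12 + 8 + 24 = 52.
52 ÷ 8 = 6.5 beats.

6.5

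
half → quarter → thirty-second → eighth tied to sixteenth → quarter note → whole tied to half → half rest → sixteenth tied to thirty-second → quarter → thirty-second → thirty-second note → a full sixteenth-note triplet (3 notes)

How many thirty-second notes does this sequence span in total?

120

Each duration in thirty-second notes: half = 16; quarter = 8; thirty-second = 1; eighth tied to sixteenth (eighth + sixteenth) = 6; quarter note = 8; whole tied to half (whole + half) = 48; half rest = 16; sixteenth tied to thirty-second (sixteenth + thirty-second) = 3; quarter = 8; thirty-second = 1; thirty-second note = 1; a full sixteenth-note triplet (3 notes) (three triplet sixteenths span one eighth) = 4.
Total: 16 + 8 + 1 + 6 + 8 + 48 + 16 + 3 + 8 + 1 + 1 + 4 = 120 thirty-second notes.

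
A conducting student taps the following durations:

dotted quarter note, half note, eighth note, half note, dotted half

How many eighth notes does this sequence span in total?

Express everything in eighth notes: dotted quarter note = 3; half note = 4; eighth note = 1; half note = 4; dotted half = 6.
Altogether 3 + 4 + 1 + 4 + 6 = 18 eighth notes.

18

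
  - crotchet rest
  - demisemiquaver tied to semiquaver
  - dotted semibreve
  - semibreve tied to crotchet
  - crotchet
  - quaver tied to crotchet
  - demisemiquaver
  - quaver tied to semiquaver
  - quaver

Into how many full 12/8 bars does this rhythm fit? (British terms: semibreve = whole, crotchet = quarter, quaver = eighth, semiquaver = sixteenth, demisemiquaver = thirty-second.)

2

One bar of 12/8 = 48 thirty-second notes.
In thirty-second notes: crotchet rest = 8; demisemiquaver tied to semiquaver (demisemiquaver + semiquaver) = 3; dotted semibreve = 48; semibreve tied to crotchet (semibreve + crotchet) = 40; crotchet = 8; quaver tied to crotchet (quaver + crotchet) = 12; demisemiquaver = 1; quaver tied to semiquaver (quaver + semiquaver) = 6; quaver = 4.
Sum: 8 + 3 + 48 + 40 + 8 + 12 + 1 + 6 + 4 = 130.
130 ÷ 48 = 2 complete bars with 34 left over.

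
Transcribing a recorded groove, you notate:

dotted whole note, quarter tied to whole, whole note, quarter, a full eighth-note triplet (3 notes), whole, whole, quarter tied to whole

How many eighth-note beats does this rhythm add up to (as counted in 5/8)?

One eighth-note beat = 2 sixteenth notes.
In sixteenth notes: dotted whole note = 24; quarter tied to whole (quarter + whole) = 20; whole note = 16; quarter = 4; a full eighth-note triplet (3 notes) (three triplet eighths span one quarter) = 4; whole = 16; whole = 16; quarter tied to whole (quarter + whole) = 20.
Altogether 24 + 20 + 16 + 4 + 4 + 16 + 16 + 20 = 120.
120 ÷ 2 = 60 beats.

60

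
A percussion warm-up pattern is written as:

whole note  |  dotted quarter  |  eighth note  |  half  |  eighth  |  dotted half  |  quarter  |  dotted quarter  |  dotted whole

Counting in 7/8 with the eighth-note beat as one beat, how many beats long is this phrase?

40

One eighth-note beat = 2 sixteenth notes.
Express everything in sixteenth notes: whole note = 16; dotted quarter = 6; eighth note = 2; half = 8; eighth = 2; dotted half = 12; quarter = 4; dotted quarter = 6; dotted whole = 24.
Total: 16 + 6 + 2 + 8 + 2 + 12 + 4 + 6 + 24 = 80.
80 ÷ 2 = 40 beats.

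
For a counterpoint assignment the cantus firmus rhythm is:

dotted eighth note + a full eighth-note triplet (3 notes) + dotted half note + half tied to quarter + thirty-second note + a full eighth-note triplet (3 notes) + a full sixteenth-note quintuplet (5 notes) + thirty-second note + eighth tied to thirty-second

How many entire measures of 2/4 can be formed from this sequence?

One bar of 2/4 = 16 thirty-second notes.
Each duration in thirty-second notes: dotted eighth note = 6; a full eighth-note triplet (3 notes) (three triplet eighths span one quarter) = 8; dotted half note = 24; half tied to quarter (half + quarter) = 24; thirty-second note = 1; a full eighth-note triplet (3 notes) (three triplet eighths span one quarter) = 8; a full sixteenth-note quintuplet (5 notes) (five quintuplet sixteenths span one quarter) = 8; thirty-second note = 1; eighth tied to thirty-second (eighth + thirty-second) = 5.
Sum: 6 + 8 + 24 + 24 + 1 + 8 + 8 + 1 + 5 = 85.
85 ÷ 16 = 5 complete bars with 5 left over.

5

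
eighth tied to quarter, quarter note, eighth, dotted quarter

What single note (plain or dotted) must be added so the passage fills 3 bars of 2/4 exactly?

3 bars of 2/4 = 12 eighth notes.
Express everything in eighth notes: eighth tied to quarter (eighth + quarter) = 3; quarter note = 2; eighth = 1; dotted quarter = 3.
Altogether 3 + 2 + 1 + 3 = 9.
Remaining: 12 − 9 = 3 eighth notes, which is a dotted quarter note.

dotted quarter note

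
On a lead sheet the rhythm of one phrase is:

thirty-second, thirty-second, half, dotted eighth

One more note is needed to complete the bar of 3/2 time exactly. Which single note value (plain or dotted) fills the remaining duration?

The bar of 3/2 = 48 thirty-second notes.
Working in thirty-second notes: thirty-second = 1; thirty-second = 1; half = 16; dotted eighth = 6.
Altogether 1 + 1 + 16 + 6 = 24.
Remaining: 48 − 24 = 24 thirty-second notes, which is a dotted half note.

dotted half note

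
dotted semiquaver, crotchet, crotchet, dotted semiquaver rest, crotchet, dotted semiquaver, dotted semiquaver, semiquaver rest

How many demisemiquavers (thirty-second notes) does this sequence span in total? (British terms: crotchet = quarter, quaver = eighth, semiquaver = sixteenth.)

Each duration in thirty-second notes: dotted semiquaver = 3; crotchet = 8; crotchet = 8; dotted semiquaver rest = 3; crotchet = 8; dotted semiquaver = 3; dotted semiquaver = 3; semiquaver rest = 2.
Altogether 3 + 8 + 8 + 3 + 8 + 3 + 3 + 2 = 38 thirty-second notes.

38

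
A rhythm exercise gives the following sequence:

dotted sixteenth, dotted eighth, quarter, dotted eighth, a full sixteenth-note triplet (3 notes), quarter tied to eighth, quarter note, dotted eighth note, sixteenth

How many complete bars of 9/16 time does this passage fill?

3

One bar of 9/16 = 18 thirty-second notes.
In thirty-second notes: dotted sixteenth = 3; dotted eighth = 6; quarter = 8; dotted eighth = 6; a full sixteenth-note triplet (3 notes) (three triplet sixteenths span one eighth) = 4; quarter tied to eighth (quarter + eighth) = 12; quarter note = 8; dotted eighth note = 6; sixteenth = 2.
Altogether 3 + 6 + 8 + 6 + 4 + 12 + 8 + 6 + 2 = 55.
55 ÷ 18 = 3 complete bars with 1 left over.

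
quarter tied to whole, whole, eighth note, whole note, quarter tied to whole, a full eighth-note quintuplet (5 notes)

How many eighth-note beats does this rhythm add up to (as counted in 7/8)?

41

One eighth-note beat = 2 sixteenth notes.
Express everything in sixteenth notes: quarter tied to whole (quarter + whole) = 20; whole = 16; eighth note = 2; whole note = 16; quarter tied to whole (quarter + whole) = 20; a full eighth-note quintuplet (5 notes) (five quintuplet eighths span one half) = 8.
Total: 20 + 16 + 2 + 16 + 20 + 8 = 82.
82 ÷ 2 = 41 beats.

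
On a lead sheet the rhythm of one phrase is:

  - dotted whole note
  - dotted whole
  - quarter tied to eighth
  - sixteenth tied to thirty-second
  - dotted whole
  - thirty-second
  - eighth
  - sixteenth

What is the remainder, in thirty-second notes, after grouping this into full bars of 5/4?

One bar of 5/4 = 40 thirty-second notes.
Each duration in thirty-second notes: dotted whole note = 48; dotted whole = 48; quarter tied to eighth (quarter + eighth) = 12; sixteenth tied to thirty-second (sixteenth + thirty-second) = 3; dotted whole = 48; thirty-second = 1; eighth = 4; sixteenth = 2.
Adding: 48 + 48 + 12 + 3 + 48 + 1 + 4 + 2 = 166.
166 ÷ 40 = 4 complete bars with 6 thirty-second notes remaining.

6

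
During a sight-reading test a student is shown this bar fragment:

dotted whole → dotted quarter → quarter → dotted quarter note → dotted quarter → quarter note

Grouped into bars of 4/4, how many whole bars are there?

3

One bar of 4/4 = 8 eighth notes.
Each duration in eighth notes: dotted whole = 12; dotted quarter = 3; quarter = 2; dotted quarter note = 3; dotted quarter = 3; quarter note = 2.
Adding: 12 + 3 + 2 + 3 + 3 + 2 = 25.
25 ÷ 8 = 3 complete bars with 1 left over.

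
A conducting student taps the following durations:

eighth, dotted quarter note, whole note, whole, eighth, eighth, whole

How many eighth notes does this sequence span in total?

30

Working in eighth notes: eighth = 1; dotted quarter note = 3; whole note = 8; whole = 8; eighth = 1; eighth = 1; whole = 8.
Sum: 1 + 3 + 8 + 8 + 1 + 1 + 8 = 30 eighth notes.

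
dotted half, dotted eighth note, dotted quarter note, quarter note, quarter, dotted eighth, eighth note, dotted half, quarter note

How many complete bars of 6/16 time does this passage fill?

8

One bar of 6/16 = 6 sixteenth notes.
Convert each value to sixteenth notes: dotted half = 12; dotted eighth note = 3; dotted quarter note = 6; quarter note = 4; quarter = 4; dotted eighth = 3; eighth note = 2; dotted half = 12; quarter note = 4.
Adding: 12 + 3 + 6 + 4 + 4 + 3 + 2 + 12 + 4 = 50.
50 ÷ 6 = 8 complete bars with 2 left over.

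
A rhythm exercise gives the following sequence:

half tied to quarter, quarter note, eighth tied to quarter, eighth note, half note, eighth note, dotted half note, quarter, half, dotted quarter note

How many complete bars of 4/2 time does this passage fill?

2

One bar of 4/2 = 16 eighth notes.
Express everything in eighth notes: half tied to quarter (half + quarter) = 6; quarter note = 2; eighth tied to quarter (eighth + quarter) = 3; eighth note = 1; half note = 4; eighth note = 1; dotted half note = 6; quarter = 2; half = 4; dotted quarter note = 3.
Total: 6 + 2 + 3 + 1 + 4 + 1 + 6 + 2 + 4 + 3 = 32.
32 ÷ 16 = 2 complete bars with 0 left over.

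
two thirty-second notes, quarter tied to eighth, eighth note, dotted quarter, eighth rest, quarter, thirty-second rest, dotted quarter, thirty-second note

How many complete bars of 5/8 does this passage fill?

2

One bar of 5/8 = 20 thirty-second notes.
Each duration in thirty-second notes: thirty-second note = 1; thirty-second note = 1; quarter tied to eighth (quarter + eighth) = 12; eighth note = 4; dotted quarter = 12; eighth rest = 4; quarter = 8; thirty-second rest = 1; dotted quarter = 12; thirty-second note = 1.
Sum: 1 + 1 + 12 + 4 + 12 + 4 + 8 + 1 + 12 + 1 = 56.
56 ÷ 20 = 2 complete bars with 16 left over.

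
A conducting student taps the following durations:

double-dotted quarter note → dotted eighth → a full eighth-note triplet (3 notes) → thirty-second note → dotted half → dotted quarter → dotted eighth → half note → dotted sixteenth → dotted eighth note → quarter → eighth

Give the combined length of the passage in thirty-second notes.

108

In thirty-second notes: double-dotted quarter note = 14; dotted eighth = 6; a full eighth-note triplet (3 notes) (three triplet eighths span one quarter) = 8; thirty-second note = 1; dotted half = 24; dotted quarter = 12; dotted eighth = 6; half note = 16; dotted sixteenth = 3; dotted eighth note = 6; quarter = 8; eighth = 4.
Sum: 14 + 6 + 8 + 1 + 24 + 12 + 6 + 16 + 3 + 6 + 8 + 4 = 108 thirty-second notes.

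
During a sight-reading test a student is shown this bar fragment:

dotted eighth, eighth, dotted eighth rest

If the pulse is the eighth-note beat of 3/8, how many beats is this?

One eighth-note beat = 2 sixteenth notes.
Convert each value to sixteenth notes: dotted eighth = 3; eighth = 2; dotted eighth rest = 3.
Total: 3 + 2 + 3 = 8.
8 ÷ 2 = 4 beats.

4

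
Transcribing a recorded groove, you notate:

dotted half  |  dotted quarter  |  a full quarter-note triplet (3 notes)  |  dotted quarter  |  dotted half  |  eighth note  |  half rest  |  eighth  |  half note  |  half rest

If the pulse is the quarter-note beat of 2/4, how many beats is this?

One quarter-note beat = 2 eighth notes.
In eighth notes: dotted half = 6; dotted quarter = 3; a full quarter-note triplet (3 notes) (three triplet quarters span one half) = 4; dotted quarter = 3; dotted half = 6; eighth note = 1; half rest = 4; eighth = 1; half note = 4; half rest = 4.
Sum: 6 + 3 + 4 + 3 + 6 + 1 + 4 + 1 + 4 + 4 = 36.
36 ÷ 2 = 18 beats.

18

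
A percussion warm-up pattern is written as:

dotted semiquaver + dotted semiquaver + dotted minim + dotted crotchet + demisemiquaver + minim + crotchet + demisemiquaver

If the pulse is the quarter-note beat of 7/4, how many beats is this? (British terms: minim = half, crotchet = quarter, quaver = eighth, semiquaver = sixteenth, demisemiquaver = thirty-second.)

8.5

One quarter-note beat = 8 thirty-second notes.
In thirty-second notes: dotted semiquaver = 3; dotted semiquaver = 3; dotted minim = 24; dotted crotchet = 12; demisemiquaver = 1; minim = 16; crotchet = 8; demisemiquaver = 1.
Altogether 3 + 3 + 24 + 12 + 1 + 16 + 8 + 1 = 68.
68 ÷ 8 = 8.5 beats.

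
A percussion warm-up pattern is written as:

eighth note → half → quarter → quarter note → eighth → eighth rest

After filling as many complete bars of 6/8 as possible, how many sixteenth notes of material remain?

10

One bar of 6/8 = 6 eighth notes.
Each duration in eighth notes: eighth note = 1; half = 4; quarter = 2; quarter note = 2; eighth = 1; eighth rest = 1.
Adding: 1 + 4 + 2 + 2 + 1 + 1 = 11.
11 ÷ 6 = 1 complete bar with 5 eighth notes remaining = 10 sixteenth notes.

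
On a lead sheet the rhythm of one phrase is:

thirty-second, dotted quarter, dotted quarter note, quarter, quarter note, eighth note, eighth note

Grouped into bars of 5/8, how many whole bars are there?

One bar of 5/8 = 20 thirty-second notes.
Convert each value to thirty-second notes: thirty-second = 1; dotted quarter = 12; dotted quarter note = 12; quarter = 8; quarter note = 8; eighth note = 4; eighth note = 4.
Adding: 1 + 12 + 12 + 8 + 8 + 4 + 4 = 49.
49 ÷ 20 = 2 complete bars with 9 left over.

2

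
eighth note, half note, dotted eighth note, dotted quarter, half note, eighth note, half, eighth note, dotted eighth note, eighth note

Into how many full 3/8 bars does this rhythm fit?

7

One bar of 3/8 = 6 sixteenth notes.
In sixteenth notes: eighth note = 2; half note = 8; dotted eighth note = 3; dotted quarter = 6; half note = 8; eighth note = 2; half = 8; eighth note = 2; dotted eighth note = 3; eighth note = 2.
Altogether 2 + 8 + 3 + 6 + 8 + 2 + 8 + 2 + 3 + 2 = 44.
44 ÷ 6 = 7 complete bars with 2 left over.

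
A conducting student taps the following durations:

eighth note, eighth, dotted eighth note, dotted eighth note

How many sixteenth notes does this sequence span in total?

10

Each duration in sixteenth notes: eighth note = 2; eighth = 2; dotted eighth note = 3; dotted eighth note = 3.
Sum: 2 + 2 + 3 + 3 = 10 sixteenth notes.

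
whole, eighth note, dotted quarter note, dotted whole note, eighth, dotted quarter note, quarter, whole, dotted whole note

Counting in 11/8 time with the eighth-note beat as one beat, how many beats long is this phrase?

One eighth-note beat = 2 sixteenth notes.
In sixteenth notes: whole = 16; eighth note = 2; dotted quarter note = 6; dotted whole note = 24; eighth = 2; dotted quarter note = 6; quarter = 4; whole = 16; dotted whole note = 24.
Adding: 16 + 2 + 6 + 24 + 2 + 6 + 4 + 16 + 24 = 100.
100 ÷ 2 = 50 beats.

50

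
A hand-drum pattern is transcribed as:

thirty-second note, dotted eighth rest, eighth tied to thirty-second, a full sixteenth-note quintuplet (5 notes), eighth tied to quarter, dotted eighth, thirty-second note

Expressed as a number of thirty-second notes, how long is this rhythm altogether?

39

Each duration in thirty-second notes: thirty-second note = 1; dotted eighth rest = 6; eighth tied to thirty-second (eighth + thirty-second) = 5; a full sixteenth-note quintuplet (5 notes) (five quintuplet sixteenths span one quarter) = 8; eighth tied to quarter (eighth + quarter) = 12; dotted eighth = 6; thirty-second note = 1.
Adding: 1 + 6 + 5 + 8 + 12 + 6 + 1 = 39 thirty-second notes.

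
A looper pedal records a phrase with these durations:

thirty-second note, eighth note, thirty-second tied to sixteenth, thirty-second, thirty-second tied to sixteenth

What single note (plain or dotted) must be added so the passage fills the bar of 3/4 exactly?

The bar of 3/4 = 24 thirty-second notes.
Convert each value to thirty-second notes: thirty-second note = 1; eighth note = 4; thirty-second tied to sixteenth (thirty-second + sixteenth) = 3; thirty-second = 1; thirty-second tied to sixteenth (thirty-second + sixteenth) = 3.
Adding: 1 + 4 + 3 + 1 + 3 = 12.
Remaining: 24 − 12 = 12 thirty-second notes, which is a dotted quarter note.

dotted quarter note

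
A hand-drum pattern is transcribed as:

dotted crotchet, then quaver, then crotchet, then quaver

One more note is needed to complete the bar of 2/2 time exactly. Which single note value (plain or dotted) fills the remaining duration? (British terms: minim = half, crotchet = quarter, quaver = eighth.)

eighth note

The bar of 2/2 = 8 eighth notes.
Each duration in eighth notes: dotted crotchet = 3; quaver = 1; crotchet = 2; quaver = 1.
Total: 3 + 1 + 2 + 1 = 7.
Remaining: 8 − 7 = 1 eighth note, which is a eighth note.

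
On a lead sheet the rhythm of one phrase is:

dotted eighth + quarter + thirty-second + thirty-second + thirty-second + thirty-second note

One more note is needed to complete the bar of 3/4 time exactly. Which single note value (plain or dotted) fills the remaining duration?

dotted eighth note

The bar of 3/4 = 24 thirty-second notes.
Each duration in thirty-second notes: dotted eighth = 6; quarter = 8; thirty-second = 1; thirty-second = 1; thirty-second = 1; thirty-second note = 1.
Adding: 6 + 8 + 1 + 1 + 1 + 1 = 18.
Remaining: 24 − 18 = 6 thirty-second notes, which is a dotted eighth note.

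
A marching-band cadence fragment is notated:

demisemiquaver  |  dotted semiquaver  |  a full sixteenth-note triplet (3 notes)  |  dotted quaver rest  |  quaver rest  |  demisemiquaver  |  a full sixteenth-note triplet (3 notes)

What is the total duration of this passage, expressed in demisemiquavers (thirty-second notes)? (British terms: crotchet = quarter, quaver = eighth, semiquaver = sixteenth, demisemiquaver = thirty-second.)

Convert each value to thirty-second notes: demisemiquaver = 1; dotted semiquaver = 3; a full sixteenth-note triplet (3 notes) (three triplet sixteenths span one eighth) = 4; dotted quaver rest = 6; quaver rest = 4; demisemiquaver = 1; a full sixteenth-note triplet (3 notes) (three triplet sixteenths span one eighth) = 4.
Total: 1 + 3 + 4 + 6 + 4 + 1 + 4 = 23 thirty-second notes.

23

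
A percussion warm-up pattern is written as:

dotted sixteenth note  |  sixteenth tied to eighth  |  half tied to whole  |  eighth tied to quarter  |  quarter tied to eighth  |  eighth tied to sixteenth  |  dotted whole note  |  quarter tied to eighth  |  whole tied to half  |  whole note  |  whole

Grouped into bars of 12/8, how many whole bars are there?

One bar of 12/8 = 48 thirty-second notes.
Convert each value to thirty-second notes: dotted sixteenth note = 3; sixteenth tied to eighth (sixteenth + eighth) = 6; half tied to whole (half + whole) = 48; eighth tied to quarter (eighth + quarter) = 12; quarter tied to eighth (quarter + eighth) = 12; eighth tied to sixteenth (eighth + sixteenth) = 6; dotted whole note = 48; quarter tied to eighth (quarter + eighth) = 12; whole tied to half (whole + half) = 48; whole note = 32; whole = 32.
Altogether 3 + 6 + 48 + 12 + 12 + 6 + 48 + 12 + 48 + 32 + 32 = 259.
259 ÷ 48 = 5 complete bars with 19 left over.

5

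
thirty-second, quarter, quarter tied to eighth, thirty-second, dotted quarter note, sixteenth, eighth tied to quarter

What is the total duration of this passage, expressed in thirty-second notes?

48

In thirty-second notes: thirty-second = 1; quarter = 8; quarter tied to eighth (quarter + eighth) = 12; thirty-second = 1; dotted quarter note = 12; sixteenth = 2; eighth tied to quarter (eighth + quarter) = 12.
Total: 1 + 8 + 12 + 1 + 12 + 2 + 12 = 48 thirty-second notes.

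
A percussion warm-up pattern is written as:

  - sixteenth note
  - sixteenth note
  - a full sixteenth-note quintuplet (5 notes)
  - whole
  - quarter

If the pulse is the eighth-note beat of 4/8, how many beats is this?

13

One eighth-note beat = 2 sixteenth notes.
In sixteenth notes: sixteenth note = 1; sixteenth note = 1; a full sixteenth-note quintuplet (5 notes) (five quintuplet sixteenths span one quarter) = 4; whole = 16; quarter = 4.
Total: 1 + 1 + 4 + 16 + 4 = 26.
26 ÷ 2 = 13 beats.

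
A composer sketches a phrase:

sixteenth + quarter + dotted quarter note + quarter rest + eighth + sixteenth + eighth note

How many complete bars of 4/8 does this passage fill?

2

One bar of 4/8 = 8 sixteenth notes.
Express everything in sixteenth notes: sixteenth = 1; quarter = 4; dotted quarter note = 6; quarter rest = 4; eighth = 2; sixteenth = 1; eighth note = 2.
Adding: 1 + 4 + 6 + 4 + 2 + 1 + 2 = 20.
20 ÷ 8 = 2 complete bars with 4 left over.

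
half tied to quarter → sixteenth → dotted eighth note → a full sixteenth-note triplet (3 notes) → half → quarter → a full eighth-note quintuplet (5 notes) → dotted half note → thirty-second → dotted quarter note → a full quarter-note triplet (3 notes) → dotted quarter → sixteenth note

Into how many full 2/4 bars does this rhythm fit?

One bar of 2/4 = 16 thirty-second notes.
Working in thirty-second notes: half tied to quarter (half + quarter) = 24; sixteenth = 2; dotted eighth note = 6; a full sixteenth-note triplet (3 notes) (three triplet sixteenths span one eighth) = 4; half = 16; quarter = 8; a full eighth-note quintuplet (5 notes) (five quintuplet eighths span one half) = 16; dotted half note = 24; thirty-second = 1; dotted quarter note = 12; a full quarter-note triplet (3 notes) (three triplet quarters span one half) = 16; dotted quarter = 12; sixteenth note = 2.
Total: 24 + 2 + 6 + 4 + 16 + 8 + 16 + 24 + 1 + 12 + 16 + 12 + 2 = 143.
143 ÷ 16 = 8 complete bars with 15 left over.

8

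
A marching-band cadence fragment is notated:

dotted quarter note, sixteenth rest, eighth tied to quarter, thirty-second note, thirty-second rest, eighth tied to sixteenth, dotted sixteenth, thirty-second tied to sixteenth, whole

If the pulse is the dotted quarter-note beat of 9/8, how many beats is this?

6

One dotted quarter-note beat = 12 thirty-second notes.
Convert each value to thirty-second notes: dotted quarter note = 12; sixteenth rest = 2; eighth tied to quarter (eighth + quarter) = 12; thirty-second note = 1; thirty-second rest = 1; eighth tied to sixteenth (eighth + sixteenth) = 6; dotted sixteenth = 3; thirty-second tied to sixteenth (thirty-second + sixteenth) = 3; whole = 32.
Altogether 12 + 2 + 12 + 1 + 1 + 6 + 3 + 3 + 32 = 72.
72 ÷ 12 = 6 beats.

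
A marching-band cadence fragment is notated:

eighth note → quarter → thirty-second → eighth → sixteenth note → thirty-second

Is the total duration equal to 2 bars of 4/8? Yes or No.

No

One bar of 4/8 = 16 thirty-second notes, so 2 bars = 32.
In thirty-second notes: eighth note = 4; quarter = 8; thirty-second = 1; eighth = 4; sixteenth note = 2; thirty-second = 1.
Adding: 4 + 8 + 1 + 4 + 2 + 1 = 20.
20 falls short of 32, so the answer is No.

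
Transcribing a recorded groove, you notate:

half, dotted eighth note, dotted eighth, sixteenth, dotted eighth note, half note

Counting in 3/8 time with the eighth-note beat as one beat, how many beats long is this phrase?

13

One eighth-note beat = 2 sixteenth notes.
Working in sixteenth notes: half = 8; dotted eighth note = 3; dotted eighth = 3; sixteenth = 1; dotted eighth note = 3; half note = 8.
Altogether 8 + 3 + 3 + 1 + 3 + 8 = 26.
26 ÷ 2 = 13 beats.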